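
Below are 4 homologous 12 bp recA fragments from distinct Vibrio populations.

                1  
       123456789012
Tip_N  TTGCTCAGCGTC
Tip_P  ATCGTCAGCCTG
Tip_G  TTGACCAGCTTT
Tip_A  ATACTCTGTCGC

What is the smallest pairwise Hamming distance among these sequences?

Pairwise Hamming distances:
  Tip_N vs Tip_P: 5
  Tip_N vs Tip_G: 4
  Tip_N vs Tip_A: 6
  Tip_P vs Tip_G: 6
  Tip_P vs Tip_A: 6
  Tip_G vs Tip_A: 9
The smallest is 4, between Tip_N and Tip_G.

4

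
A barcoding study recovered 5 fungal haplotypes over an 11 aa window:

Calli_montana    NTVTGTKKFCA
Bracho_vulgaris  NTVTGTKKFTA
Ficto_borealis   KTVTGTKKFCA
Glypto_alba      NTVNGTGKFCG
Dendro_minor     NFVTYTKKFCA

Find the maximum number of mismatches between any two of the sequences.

Pairwise Hamming distances:
  Calli_montana vs Bracho_vulgaris: 1
  Calli_montana vs Ficto_borealis: 1
  Calli_montana vs Glypto_alba: 3
  Calli_montana vs Dendro_minor: 2
  Bracho_vulgaris vs Ficto_borealis: 2
  Bracho_vulgaris vs Glypto_alba: 4
  Bracho_vulgaris vs Dendro_minor: 3
  Ficto_borealis vs Glypto_alba: 4
  Ficto_borealis vs Dendro_minor: 3
  Glypto_alba vs Dendro_minor: 5
The largest is 5, between Glypto_alba and Dendro_minor.

5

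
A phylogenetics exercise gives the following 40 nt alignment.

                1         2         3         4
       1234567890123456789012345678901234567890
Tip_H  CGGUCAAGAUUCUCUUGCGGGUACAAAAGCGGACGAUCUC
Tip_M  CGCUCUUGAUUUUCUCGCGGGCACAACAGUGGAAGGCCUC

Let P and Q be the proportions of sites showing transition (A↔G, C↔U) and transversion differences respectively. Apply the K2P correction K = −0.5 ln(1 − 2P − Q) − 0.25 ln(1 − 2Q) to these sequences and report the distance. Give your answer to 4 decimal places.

The sequences differ at positions 3 (G/C, transversion), 6 (A/U, transversion), 7 (A/U, transversion), 12 (C/U, transition), 16 (U/C, transition), 22 (U/C, transition), 27 (A/C, transversion), 30 (C/U, transition), 34 (C/A, transversion), 36 (A/G, transition), 37 (U/C, transition).
Of the 11 differences, 6 transitions and 5 transversions over 40 sites: P = 6/40 = 0.150000, Q = 5/40 = 0.125000.
d = −0.5·ln(0.575000) − 0.25·ln(0.750000) = −0.5·(-0.553385) − 0.25·(-0.287682) = 0.3486.

0.3486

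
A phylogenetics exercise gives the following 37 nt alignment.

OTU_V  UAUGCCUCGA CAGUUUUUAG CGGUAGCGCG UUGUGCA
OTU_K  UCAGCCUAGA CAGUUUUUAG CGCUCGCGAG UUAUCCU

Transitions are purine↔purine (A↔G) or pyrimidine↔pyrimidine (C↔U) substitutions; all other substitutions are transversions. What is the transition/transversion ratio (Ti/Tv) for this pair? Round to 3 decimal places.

Differing sites — 2:A/C (Tv); 3:U/A (Tv); 8:C/A (Tv); 23:G/C (Tv); 25:A/C (Tv); 29:C/A (Tv); 33:G/A (Ti); 35:G/C (Tv); 37:A/U (Tv).
Of the 9 differences, 1 transition and 8 transversions, so Ti/Tv = 1/8 = 0.125.

0.125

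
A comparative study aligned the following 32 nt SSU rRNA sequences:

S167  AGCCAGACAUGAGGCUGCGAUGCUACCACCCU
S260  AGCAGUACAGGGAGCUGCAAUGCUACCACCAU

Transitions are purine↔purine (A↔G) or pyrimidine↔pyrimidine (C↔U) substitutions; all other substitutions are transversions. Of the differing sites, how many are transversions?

4

Differing sites — 4:C/A (Tv); 5:A/G (Ti); 6:G/U (Tv); 10:U/G (Tv); 12:A/G (Ti); 13:G/A (Ti); 19:G/A (Ti); 31:C/A (Tv).
Of the 8 differences, 4 transitions and 4 transversions, so the answer is 4.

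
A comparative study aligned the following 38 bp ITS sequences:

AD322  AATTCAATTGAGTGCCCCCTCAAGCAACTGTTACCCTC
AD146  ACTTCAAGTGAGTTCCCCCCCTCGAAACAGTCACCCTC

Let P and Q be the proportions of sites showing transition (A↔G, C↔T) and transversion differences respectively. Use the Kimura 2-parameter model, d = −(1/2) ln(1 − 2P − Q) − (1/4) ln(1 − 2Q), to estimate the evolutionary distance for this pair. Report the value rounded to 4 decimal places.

The sequences differ at positions 2 (A/C, transversion), 8 (T/G, transversion), 14 (G/T, transversion), 20 (T/C, transition), 22 (A/T, transversion), 23 (A/C, transversion), 25 (C/A, transversion), 29 (T/A, transversion), 32 (T/C, transition).
Of the 9 differences, 2 transitions and 7 transversions over 38 sites: P = 2/38 = 0.052632, Q = 7/38 = 0.184211.
d = −0.5·ln(0.710525) − 0.25·ln(0.631578) = −0.5·(-0.341751) − 0.25·(-0.459534) = 0.2858.

0.2858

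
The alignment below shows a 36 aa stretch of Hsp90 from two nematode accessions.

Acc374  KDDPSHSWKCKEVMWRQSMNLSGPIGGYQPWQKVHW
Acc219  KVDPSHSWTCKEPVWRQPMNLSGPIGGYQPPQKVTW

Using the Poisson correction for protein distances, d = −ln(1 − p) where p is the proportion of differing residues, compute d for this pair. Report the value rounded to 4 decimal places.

Mismatches occur at site 2 (D↔V), site 9 (K↔T), site 13 (V↔P), site 14 (M↔V), site 18 (S↔P), site 31 (W↔P), site 35 (H↔T).
p = 7/36 = 0.194444.
d = −ln(1 − 0.194444) = −ln(0.805556) = 0.2162.

0.2162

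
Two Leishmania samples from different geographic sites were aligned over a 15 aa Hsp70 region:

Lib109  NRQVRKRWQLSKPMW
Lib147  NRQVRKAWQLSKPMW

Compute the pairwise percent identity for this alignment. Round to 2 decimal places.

93.33%

A single mismatch occurs at site 7 (R/A).
14 of the 15 sites match, so the percent identity is 14/15 × 100 = 93.33%.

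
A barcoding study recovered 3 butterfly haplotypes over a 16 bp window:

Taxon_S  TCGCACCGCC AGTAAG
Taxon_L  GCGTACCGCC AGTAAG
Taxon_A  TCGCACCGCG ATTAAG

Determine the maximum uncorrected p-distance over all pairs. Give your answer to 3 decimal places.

Pairwise Hamming distances:
  Taxon_S vs Taxon_L: 2
  Taxon_S vs Taxon_A: 2
  Taxon_L vs Taxon_A: 4
The largest is 4 mismatches, between Taxon_L and Taxon_A; p = 4/16 = 0.250.

0.250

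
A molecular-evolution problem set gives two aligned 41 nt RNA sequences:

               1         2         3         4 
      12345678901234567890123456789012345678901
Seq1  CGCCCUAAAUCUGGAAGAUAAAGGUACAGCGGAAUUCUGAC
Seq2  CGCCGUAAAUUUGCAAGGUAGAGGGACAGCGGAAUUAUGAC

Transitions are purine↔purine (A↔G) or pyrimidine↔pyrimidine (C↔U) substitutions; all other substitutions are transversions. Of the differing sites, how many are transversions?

The sequences differ at positions 5 (C/G, transversion), 11 (C/U, transition), 14 (G/C, transversion), 18 (A/G, transition), 21 (A/G, transition), 25 (U/G, transversion), 37 (C/A, transversion).
Of the 7 differences, 3 transitions and 4 transversions, so the answer is 4.

4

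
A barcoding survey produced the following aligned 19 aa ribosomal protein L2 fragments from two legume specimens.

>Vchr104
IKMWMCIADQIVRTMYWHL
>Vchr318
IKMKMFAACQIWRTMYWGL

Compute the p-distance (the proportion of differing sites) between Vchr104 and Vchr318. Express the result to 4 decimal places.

0.3158

Mismatches occur at site 4 (W↔K), site 6 (C↔F), site 7 (I↔A), site 9 (D↔C), site 12 (V↔W), site 18 (H↔G).
There are 6 differences over 19 sites, so p = 6/19 = 0.3158.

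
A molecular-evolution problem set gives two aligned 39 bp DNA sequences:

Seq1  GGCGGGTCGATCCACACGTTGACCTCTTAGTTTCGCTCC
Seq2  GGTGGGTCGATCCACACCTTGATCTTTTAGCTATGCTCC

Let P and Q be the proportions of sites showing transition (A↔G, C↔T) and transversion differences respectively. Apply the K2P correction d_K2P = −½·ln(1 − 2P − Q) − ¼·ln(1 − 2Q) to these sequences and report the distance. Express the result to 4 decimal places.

Mismatches occur at site 3 (C→T, transition), site 18 (G→C, transversion), site 23 (C→T, transition), site 26 (C→T, transition), site 31 (T→C, transition), site 33 (T→A, transversion), site 34 (C→T, transition).
Of the 7 differences, 5 transitions and 2 transversions over 39 sites: P = 5/39 = 0.128205, Q = 2/39 = 0.051282.
d = −0.5·ln(0.692308) − 0.25·ln(0.897436) = −0.5·(-0.367724) − 0.25·(-0.108213) = 0.2109.

0.2109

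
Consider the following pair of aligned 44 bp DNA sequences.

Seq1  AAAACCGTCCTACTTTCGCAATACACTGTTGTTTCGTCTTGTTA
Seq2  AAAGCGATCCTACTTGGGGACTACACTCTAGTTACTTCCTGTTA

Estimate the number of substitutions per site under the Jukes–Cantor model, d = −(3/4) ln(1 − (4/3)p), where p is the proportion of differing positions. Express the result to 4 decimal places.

The sequences differ at positions 4 (A/G), 6 (C/G), 7 (G/A), 16 (T/G), 17 (C/G), 19 (C/G), 21 (A/C), 28 (G/C), 30 (T/A), 34 (T/A), 36 (G/T), 39 (T/C).
p = 12/44 = 0.272727.
d = −0.75 · ln(1 − (4/3)·0.272727) = −0.75 · ln(0.636364) = −0.75 · (-0.451985) = 0.3390.

0.3390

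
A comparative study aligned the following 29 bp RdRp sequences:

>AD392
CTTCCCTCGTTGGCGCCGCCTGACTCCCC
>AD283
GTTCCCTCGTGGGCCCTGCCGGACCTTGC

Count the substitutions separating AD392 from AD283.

Differing sites — 1:C/G; 11:T/G; 15:G/C; 17:C/T; 21:T/G; 25:T/C; 26:C/T; 27:C/T; 28:C/G.
That gives 9 mismatches out of 29 aligned sites, so the Hamming distance is 9.

9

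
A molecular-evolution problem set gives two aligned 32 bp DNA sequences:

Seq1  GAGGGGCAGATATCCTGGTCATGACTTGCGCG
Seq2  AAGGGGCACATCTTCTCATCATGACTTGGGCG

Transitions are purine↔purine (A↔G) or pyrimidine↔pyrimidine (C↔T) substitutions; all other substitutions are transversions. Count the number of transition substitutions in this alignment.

Differing sites — 1:G/A (Ti); 9:G/C (Tv); 12:A/C (Tv); 14:C/T (Ti); 17:G/C (Tv); 18:G/A (Ti); 29:C/G (Tv).
Of the 7 differences, 3 transitions and 4 transversions, so the answer is 3.

3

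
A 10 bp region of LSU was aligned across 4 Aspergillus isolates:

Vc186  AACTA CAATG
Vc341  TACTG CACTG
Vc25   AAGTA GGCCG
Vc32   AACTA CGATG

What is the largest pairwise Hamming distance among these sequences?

Pairwise Hamming distances:
  Vc186 vs Vc341: 3
  Vc186 vs Vc25: 5
  Vc186 vs Vc32: 1
  Vc341 vs Vc25: 6
  Vc341 vs Vc32: 4
  Vc25 vs Vc32: 4
The largest is 6, between Vc341 and Vc25.

6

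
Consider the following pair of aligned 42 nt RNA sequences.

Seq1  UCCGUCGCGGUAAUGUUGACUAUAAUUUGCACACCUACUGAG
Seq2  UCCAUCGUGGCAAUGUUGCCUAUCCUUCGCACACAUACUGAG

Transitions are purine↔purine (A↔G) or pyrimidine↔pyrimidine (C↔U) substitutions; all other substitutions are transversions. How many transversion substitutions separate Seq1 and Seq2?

The sequences differ at positions 4 (G/A, transition), 8 (C/U, transition), 11 (U/C, transition), 19 (A/C, transversion), 24 (A/C, transversion), 25 (A/C, transversion), 28 (U/C, transition), 35 (C/A, transversion).
Of the 8 differences, 4 transitions and 4 transversions, so the answer is 4.

4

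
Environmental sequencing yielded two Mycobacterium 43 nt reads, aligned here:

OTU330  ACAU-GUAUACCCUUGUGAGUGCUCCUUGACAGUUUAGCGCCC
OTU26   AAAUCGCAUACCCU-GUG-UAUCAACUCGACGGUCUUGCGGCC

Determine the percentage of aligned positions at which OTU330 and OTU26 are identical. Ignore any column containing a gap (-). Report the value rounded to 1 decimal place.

70.0%

Excluding the 3 gap columns leaves 40 comparable sites.
Differing sites — 2:C/A; 7:U/C; 20:G/U; 21:U/A; 22:G/U; 24:U/A; 25:C/A; 28:U/C; 32:A/G; 35:U/C; 37:A/U; 41:C/G.
28 of the 40 comparable sites match, so the percent identity is 28/40 × 100 = 70.0%.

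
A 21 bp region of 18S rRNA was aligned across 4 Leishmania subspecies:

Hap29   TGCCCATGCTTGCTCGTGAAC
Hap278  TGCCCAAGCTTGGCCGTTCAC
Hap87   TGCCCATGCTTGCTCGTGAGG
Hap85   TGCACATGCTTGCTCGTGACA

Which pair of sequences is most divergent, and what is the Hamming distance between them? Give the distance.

Pairwise Hamming distances:
  Hap29 vs Hap278: 5
  Hap29 vs Hap87: 2
  Hap29 vs Hap85: 3
  Hap278 vs Hap87: 7
  Hap278 vs Hap85: 8
  Hap87 vs Hap85: 3
The largest is 8, between Hap278 and Hap85.

8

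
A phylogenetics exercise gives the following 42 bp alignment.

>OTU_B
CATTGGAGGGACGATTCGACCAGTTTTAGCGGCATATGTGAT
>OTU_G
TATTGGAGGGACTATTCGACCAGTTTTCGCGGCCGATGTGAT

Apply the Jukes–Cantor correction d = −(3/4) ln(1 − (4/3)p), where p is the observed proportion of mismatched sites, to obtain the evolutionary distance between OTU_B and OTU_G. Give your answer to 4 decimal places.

0.1296

The sequences differ at positions 1 (C/T), 13 (G/T), 28 (A/C), 34 (A/C), 35 (T/G).
p = 5/42 = 0.119048.
d = −0.75 · ln(1 − (4/3)·0.119048) = −0.75 · ln(0.841269) = −0.75 · (-0.172844) = 0.1296.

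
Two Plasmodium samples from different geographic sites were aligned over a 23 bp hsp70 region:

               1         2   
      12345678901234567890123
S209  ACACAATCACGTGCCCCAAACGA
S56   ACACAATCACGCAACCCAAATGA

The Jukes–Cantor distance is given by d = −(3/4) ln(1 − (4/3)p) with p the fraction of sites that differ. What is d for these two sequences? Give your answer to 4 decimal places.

Mismatches occur at site 12 (T/C), site 13 (G/A), site 14 (C/A), site 21 (C/T).
p = 4/23 = 0.173913.
d = −0.75 · ln(1 − (4/3)·0.173913) = −0.75 · ln(0.768116) = −0.75 · (-0.263815) = 0.1979.

0.1979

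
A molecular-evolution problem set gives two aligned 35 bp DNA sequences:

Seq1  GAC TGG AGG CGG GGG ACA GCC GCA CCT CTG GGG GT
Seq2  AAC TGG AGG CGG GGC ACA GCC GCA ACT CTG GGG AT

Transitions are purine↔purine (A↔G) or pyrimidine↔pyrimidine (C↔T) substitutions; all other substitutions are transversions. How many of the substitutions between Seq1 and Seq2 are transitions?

2

Differing sites — 1:G/A (Ti); 15:G/C (Tv); 25:C/A (Tv); 34:G/A (Ti).
Of the 4 differences, 2 transitions and 2 transversions, so the answer is 2.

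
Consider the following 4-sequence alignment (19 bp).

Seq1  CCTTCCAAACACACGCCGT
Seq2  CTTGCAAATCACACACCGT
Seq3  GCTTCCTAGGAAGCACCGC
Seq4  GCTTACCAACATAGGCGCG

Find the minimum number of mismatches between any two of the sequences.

5

Pairwise Hamming distances:
  Seq1 vs Seq2: 5
  Seq1 vs Seq3: 8
  Seq1 vs Seq4: 8
  Seq2 vs Seq3: 10
  Seq2 vs Seq4: 13
  Seq3 vs Seq4: 11
The smallest is 5, between Seq1 and Seq2.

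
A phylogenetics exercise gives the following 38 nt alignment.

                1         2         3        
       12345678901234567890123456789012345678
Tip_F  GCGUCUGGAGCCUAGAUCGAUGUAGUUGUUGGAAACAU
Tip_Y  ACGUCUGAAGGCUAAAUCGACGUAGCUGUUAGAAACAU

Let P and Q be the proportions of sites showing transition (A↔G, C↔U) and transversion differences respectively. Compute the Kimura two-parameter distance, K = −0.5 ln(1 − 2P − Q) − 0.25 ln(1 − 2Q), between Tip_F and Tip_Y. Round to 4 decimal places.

0.2229

Mismatches occur at site 1 (G→A, transition), site 8 (G→A, transition), site 11 (C→G, transversion), site 15 (G→A, transition), site 21 (U→C, transition), site 26 (U→C, transition), site 31 (G→A, transition).
Of the 7 differences, 6 transitions and 1 transversion over 38 sites: P = 6/38 = 0.157895, Q = 1/38 = 0.026316.
d = −0.5·ln(0.657894) − 0.25·ln(0.947368) = −0.5·(-0.418711) − 0.25·(-0.054068) = 0.2229.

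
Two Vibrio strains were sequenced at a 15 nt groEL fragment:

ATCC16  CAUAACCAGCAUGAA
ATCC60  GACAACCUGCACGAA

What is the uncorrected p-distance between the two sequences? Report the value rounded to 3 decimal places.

The sequences differ at positions 1 (C/G), 3 (U/C), 8 (A/U), 12 (U/C).
There are 4 differences over 15 sites, so p = 4/15 = 0.267.

0.267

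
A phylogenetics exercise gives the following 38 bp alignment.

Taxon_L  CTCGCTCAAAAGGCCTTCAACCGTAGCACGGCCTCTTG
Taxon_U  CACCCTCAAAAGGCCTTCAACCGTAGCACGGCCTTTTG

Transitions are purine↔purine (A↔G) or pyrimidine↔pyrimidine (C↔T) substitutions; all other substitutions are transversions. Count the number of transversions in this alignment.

The sequences differ at positions 2 (T/A, transversion), 4 (G/C, transversion), 35 (C/T, transition).
Of the 3 differences, 1 transition and 2 transversions, so the answer is 2.

2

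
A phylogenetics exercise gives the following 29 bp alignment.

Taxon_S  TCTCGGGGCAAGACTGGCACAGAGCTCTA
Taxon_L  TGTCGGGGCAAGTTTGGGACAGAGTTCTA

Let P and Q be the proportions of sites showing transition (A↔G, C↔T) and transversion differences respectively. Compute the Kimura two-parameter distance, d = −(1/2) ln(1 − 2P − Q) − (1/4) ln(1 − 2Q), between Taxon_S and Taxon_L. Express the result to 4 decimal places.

Mismatches occur at site 2 (C↔G, transversion), site 13 (A↔T, transversion), site 14 (C↔T, transition), site 18 (C↔G, transversion), site 25 (C↔T, transition).
Of the 5 differences, 2 transitions and 3 transversions over 29 sites: P = 2/29 = 0.068966, Q = 3/29 = 0.103448.
d = −0.5·ln(0.758620) − 0.25·ln(0.793104) = −0.5·(-0.276254) − 0.25·(-0.231801) = 0.1961.

0.1961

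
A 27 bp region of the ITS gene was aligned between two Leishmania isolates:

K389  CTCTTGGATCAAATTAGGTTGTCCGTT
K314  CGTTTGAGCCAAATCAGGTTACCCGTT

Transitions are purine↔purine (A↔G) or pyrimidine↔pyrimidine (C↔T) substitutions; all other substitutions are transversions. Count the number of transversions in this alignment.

Differing sites — 2:T/G (Tv); 3:C/T (Ti); 7:G/A (Ti); 8:A/G (Ti); 9:T/C (Ti); 15:T/C (Ti); 21:G/A (Ti); 22:T/C (Ti).
Of the 8 differences, 7 transitions and 1 transversion, so the answer is 1.

1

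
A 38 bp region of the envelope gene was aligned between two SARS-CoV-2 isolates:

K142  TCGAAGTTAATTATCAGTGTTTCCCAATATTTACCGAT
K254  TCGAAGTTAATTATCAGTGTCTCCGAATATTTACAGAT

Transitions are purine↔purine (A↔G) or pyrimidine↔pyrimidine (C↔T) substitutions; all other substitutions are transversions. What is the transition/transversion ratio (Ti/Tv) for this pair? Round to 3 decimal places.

0.500

Differing sites — 21:T/C (Ti); 25:C/G (Tv); 35:C/A (Tv).
Of the 3 differences, 1 transition and 2 transversions, so Ti/Tv = 1/2 = 0.500.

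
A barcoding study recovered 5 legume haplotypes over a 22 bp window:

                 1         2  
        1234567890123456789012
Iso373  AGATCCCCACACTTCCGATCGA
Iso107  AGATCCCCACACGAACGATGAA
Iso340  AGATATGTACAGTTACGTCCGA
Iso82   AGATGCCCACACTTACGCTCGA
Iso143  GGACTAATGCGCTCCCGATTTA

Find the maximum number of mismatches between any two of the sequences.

14

Pairwise Hamming distances:
  Iso373 vs Iso107: 5
  Iso373 vs Iso340: 8
  Iso373 vs Iso82: 3
  Iso373 vs Iso143: 11
  Iso107 vs Iso340: 11
  Iso107 vs Iso82: 6
  Iso107 vs Iso143: 13
  Iso340 vs Iso82: 7
  Iso340 vs Iso143: 14
  Iso82 vs Iso143: 13
The largest is 14, between Iso340 and Iso143.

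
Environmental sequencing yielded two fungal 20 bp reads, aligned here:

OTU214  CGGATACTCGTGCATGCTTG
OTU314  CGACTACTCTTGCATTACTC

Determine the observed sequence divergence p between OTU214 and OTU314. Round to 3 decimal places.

Mismatches occur at site 3 (G↔A), site 4 (A↔C), site 10 (G↔T), site 16 (G↔T), site 17 (C↔A), site 18 (T↔C), site 20 (G↔C).
There are 7 differences over 20 sites, so p = 7/20 = 0.350.

0.350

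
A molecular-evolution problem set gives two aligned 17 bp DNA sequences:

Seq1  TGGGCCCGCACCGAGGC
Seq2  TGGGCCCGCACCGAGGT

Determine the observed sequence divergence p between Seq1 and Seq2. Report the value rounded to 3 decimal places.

0.059

The sequences differ at position 17 (C/T).
There are 1 differences over 17 sites, so p = 1/17 = 0.059.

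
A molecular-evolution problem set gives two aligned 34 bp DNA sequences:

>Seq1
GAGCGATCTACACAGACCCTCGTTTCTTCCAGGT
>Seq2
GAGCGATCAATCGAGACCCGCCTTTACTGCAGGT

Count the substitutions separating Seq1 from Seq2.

9

The sequences differ at positions 9 (T/A), 11 (C/T), 12 (A/C), 13 (C/G), 20 (T/G), 22 (G/C), 26 (C/A), 27 (T/C), 29 (C/G).
That gives 9 mismatches out of 34 aligned sites, so the Hamming distance is 9.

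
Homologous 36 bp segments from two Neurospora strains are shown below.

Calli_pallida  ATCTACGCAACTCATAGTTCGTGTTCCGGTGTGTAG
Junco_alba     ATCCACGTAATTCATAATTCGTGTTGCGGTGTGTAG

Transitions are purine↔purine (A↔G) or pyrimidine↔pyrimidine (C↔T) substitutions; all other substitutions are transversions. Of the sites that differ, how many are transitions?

4

Mismatches occur at site 4 (T↔C, transition), site 8 (C↔T, transition), site 11 (C↔T, transition), site 17 (G↔A, transition), site 26 (C↔G, transversion).
Of the 5 differences, 4 transitions and 1 transversion, so the answer is 4.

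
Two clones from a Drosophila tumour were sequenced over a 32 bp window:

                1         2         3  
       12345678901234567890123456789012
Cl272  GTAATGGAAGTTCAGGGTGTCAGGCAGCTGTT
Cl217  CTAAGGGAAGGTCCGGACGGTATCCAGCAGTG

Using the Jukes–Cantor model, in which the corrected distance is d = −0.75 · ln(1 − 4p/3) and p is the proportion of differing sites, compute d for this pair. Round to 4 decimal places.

0.5199

Mismatches occur at site 1 (G↔C), site 5 (T↔G), site 11 (T↔G), site 14 (A↔C), site 17 (G↔A), site 18 (T↔C), site 20 (T↔G), site 21 (C↔T), site 23 (G↔T), site 24 (G↔C), site 29 (T↔A), site 32 (T↔G).
p = 12/32 = 0.375000.
d = −0.75 · ln(1 − (4/3)·0.375000) = −0.75 · ln(0.500000) = −0.75 · (-0.693147) = 0.5199.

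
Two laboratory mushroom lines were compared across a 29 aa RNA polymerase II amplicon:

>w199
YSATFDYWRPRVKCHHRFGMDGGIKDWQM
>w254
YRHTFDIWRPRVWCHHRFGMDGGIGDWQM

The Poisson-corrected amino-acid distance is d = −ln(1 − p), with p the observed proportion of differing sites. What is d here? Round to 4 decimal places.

The sequences differ at positions 2 (S/R), 3 (A/H), 7 (Y/I), 13 (K/W), 25 (K/G).
p = 5/29 = 0.172414.
d = −ln(1 − 0.172414) = −ln(0.827586) = 0.1892.

0.1892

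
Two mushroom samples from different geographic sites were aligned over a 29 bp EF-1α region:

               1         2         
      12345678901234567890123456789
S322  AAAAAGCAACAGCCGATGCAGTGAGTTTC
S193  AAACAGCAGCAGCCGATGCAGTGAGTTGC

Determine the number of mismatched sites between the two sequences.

3

The sequences differ at positions 4 (A/C), 9 (A/G), 28 (T/G).
That gives 3 mismatches out of 29 aligned sites, so the Hamming distance is 3.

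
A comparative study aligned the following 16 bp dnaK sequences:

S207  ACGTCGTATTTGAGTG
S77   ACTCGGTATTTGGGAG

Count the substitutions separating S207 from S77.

Mismatches occur at site 3 (G/T), site 4 (T/C), site 5 (C/G), site 13 (A/G), site 15 (T/A).
That gives 5 mismatches out of 16 aligned sites, so the Hamming distance is 5.

5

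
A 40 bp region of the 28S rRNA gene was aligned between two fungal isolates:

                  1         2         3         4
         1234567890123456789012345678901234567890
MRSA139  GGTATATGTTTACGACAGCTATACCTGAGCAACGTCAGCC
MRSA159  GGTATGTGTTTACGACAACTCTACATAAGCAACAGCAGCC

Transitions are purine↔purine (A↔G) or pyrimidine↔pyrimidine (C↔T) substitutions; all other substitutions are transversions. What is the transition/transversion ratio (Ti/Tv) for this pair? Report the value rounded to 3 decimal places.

1.333

The sequences differ at positions 6 (A/G, transition), 18 (G/A, transition), 21 (A/C, transversion), 25 (C/A, transversion), 27 (G/A, transition), 34 (G/A, transition), 35 (T/G, transversion).
Of the 7 differences, 4 transitions and 3 transversions, so Ti/Tv = 4/3 = 1.333.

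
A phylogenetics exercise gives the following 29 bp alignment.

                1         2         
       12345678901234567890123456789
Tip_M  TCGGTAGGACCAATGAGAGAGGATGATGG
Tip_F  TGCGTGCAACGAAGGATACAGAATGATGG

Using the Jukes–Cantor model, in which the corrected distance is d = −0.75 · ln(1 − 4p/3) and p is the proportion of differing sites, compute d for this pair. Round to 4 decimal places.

Mismatches occur at site 2 (C↔G), site 3 (G↔C), site 6 (A↔G), site 7 (G↔C), site 8 (G↔A), site 11 (C↔G), site 14 (T↔G), site 17 (G↔T), site 19 (G↔C), site 22 (G↔A).
p = 10/29 = 0.344828.
d = −0.75 · ln(1 − (4/3)·0.344828) = −0.75 · ln(0.540229) = −0.75 · (-0.615762) = 0.4618.

0.4618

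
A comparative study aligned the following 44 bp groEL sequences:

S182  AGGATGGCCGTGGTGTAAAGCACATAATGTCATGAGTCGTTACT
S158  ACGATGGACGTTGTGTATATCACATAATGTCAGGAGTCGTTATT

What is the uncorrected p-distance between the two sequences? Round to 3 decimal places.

The sequences differ at positions 2 (G/C), 8 (C/A), 12 (G/T), 18 (A/T), 20 (G/T), 33 (T/G), 43 (C/T).
There are 7 differences over 44 sites, so p = 7/44 = 0.159.

0.159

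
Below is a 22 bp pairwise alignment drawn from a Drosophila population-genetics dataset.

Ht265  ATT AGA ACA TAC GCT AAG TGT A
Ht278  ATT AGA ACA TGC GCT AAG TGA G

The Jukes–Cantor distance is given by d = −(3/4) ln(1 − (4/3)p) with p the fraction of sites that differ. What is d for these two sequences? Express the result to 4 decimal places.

0.1505

Mismatches occur at site 11 (A→G), site 21 (T→A), site 22 (A→G).
p = 3/22 = 0.136364.
d = −0.75 · ln(1 − (4/3)·0.136364) = −0.75 · ln(0.818181) = −0.75 · (-0.200672) = 0.1505.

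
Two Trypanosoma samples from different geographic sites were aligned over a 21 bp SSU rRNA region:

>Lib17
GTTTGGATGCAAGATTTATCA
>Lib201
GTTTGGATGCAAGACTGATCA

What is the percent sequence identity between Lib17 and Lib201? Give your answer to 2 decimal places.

Mismatches occur at site 15 (T→C), site 17 (T→G).
19 of the 21 sites match, so the percent identity is 19/21 × 100 = 90.48%.

90.48%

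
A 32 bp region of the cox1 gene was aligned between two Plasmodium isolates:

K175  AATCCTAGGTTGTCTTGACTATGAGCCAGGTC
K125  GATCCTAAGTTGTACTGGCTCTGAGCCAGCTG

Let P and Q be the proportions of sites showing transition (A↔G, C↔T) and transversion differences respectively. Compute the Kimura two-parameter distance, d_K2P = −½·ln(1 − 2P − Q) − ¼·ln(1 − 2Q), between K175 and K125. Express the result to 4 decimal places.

0.3069

Differing sites — 1:A/G (Ti); 8:G/A (Ti); 14:C/A (Tv); 15:T/C (Ti); 18:A/G (Ti); 21:A/C (Tv); 30:G/C (Tv); 32:C/G (Tv).
Of the 8 differences, 4 transitions and 4 transversions over 32 sites: P = 4/32 = 0.125000, Q = 4/32 = 0.125000.
d = −0.5·ln(0.625000) − 0.25·ln(0.750000) = −0.5·(-0.470004) − 0.25·(-0.287682) = 0.3069.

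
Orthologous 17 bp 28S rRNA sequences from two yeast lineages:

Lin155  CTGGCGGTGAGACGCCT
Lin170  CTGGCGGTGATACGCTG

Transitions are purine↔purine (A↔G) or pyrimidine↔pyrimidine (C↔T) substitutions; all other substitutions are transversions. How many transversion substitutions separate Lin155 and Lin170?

Differing sites — 11:G/T (Tv); 16:C/T (Ti); 17:T/G (Tv).
Of the 3 differences, 1 transition and 2 transversions, so the answer is 2.

2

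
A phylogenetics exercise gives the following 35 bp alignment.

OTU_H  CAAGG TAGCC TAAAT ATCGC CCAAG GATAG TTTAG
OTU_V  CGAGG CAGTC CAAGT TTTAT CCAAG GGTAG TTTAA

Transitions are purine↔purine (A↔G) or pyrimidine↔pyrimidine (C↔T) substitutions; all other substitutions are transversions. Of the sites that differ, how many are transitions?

10

Differing sites — 2:A/G (Ti); 6:T/C (Ti); 9:C/T (Ti); 11:T/C (Ti); 14:A/G (Ti); 16:A/T (Tv); 18:C/T (Ti); 19:G/A (Ti); 20:C/T (Ti); 27:A/G (Ti); 35:G/A (Ti).
Of the 11 differences, 10 transitions and 1 transversion, so the answer is 10.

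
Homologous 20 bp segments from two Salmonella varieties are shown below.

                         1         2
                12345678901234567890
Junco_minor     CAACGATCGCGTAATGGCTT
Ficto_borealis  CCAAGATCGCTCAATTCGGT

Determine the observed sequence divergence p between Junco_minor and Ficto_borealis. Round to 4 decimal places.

0.4000

Mismatches occur at site 2 (A↔C), site 4 (C↔A), site 11 (G↔T), site 12 (T↔C), site 16 (G↔T), site 17 (G↔C), site 18 (C↔G), site 19 (T↔G).
There are 8 differences over 20 sites, so p = 8/20 = 0.4000.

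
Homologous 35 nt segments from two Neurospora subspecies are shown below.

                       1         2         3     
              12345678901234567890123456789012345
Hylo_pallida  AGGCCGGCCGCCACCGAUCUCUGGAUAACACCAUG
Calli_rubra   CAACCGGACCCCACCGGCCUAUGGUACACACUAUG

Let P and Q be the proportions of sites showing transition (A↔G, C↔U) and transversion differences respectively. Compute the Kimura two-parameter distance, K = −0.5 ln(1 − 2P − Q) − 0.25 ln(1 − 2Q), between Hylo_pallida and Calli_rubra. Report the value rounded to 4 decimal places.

The sequences differ at positions 1 (A/C, transversion), 2 (G/A, transition), 3 (G/A, transition), 8 (C/A, transversion), 10 (G/C, transversion), 17 (A/G, transition), 18 (U/C, transition), 21 (C/A, transversion), 25 (A/U, transversion), 26 (U/A, transversion), 27 (A/C, transversion), 32 (C/U, transition).
Of the 12 differences, 5 transitions and 7 transversions over 35 sites: P = 5/35 = 0.142857, Q = 7/35 = 0.200000.
d = −0.5·ln(0.514286) − 0.25·ln(0.600000) = −0.5·(-0.664976) − 0.25·(-0.510826) = 0.4602.

0.4602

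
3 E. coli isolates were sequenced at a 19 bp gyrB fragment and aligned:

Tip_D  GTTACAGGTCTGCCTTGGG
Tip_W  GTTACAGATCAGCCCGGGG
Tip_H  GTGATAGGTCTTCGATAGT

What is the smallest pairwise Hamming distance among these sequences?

4

Pairwise Hamming distances:
  Tip_D vs Tip_W: 4
  Tip_D vs Tip_H: 7
  Tip_W vs Tip_H: 10
The smallest is 4, between Tip_D and Tip_W.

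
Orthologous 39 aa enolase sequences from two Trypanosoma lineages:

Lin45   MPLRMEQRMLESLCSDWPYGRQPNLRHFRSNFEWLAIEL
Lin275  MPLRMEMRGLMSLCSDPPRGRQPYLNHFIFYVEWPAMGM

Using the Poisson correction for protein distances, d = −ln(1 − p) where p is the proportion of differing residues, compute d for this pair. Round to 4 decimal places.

0.4855

The sequences differ at positions 7 (Q/M), 9 (M/G), 11 (E/M), 17 (W/P), 19 (Y/R), 24 (N/Y), 26 (R/N), 29 (R/I), 30 (S/F), 31 (N/Y), 32 (F/V), 35 (L/P), 37 (I/M), 38 (E/G), 39 (L/M).
p = 15/39 = 0.384615.
d = −ln(1 − 0.384615) = −ln(0.615385) = 0.4855.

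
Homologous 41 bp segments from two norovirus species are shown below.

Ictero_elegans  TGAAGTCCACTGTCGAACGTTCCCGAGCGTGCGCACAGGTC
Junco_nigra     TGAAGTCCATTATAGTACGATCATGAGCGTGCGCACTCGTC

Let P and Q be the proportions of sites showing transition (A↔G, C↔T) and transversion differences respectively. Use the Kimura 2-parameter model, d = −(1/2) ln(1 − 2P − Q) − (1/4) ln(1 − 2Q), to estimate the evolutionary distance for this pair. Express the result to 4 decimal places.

Mismatches occur at site 10 (C→T, transition), site 12 (G→A, transition), site 14 (C→A, transversion), site 16 (A→T, transversion), site 20 (T→A, transversion), site 23 (C→A, transversion), site 24 (C→T, transition), site 37 (A→T, transversion), site 38 (G→C, transversion).
Of the 9 differences, 3 transitions and 6 transversions over 41 sites: P = 3/41 = 0.073171, Q = 6/41 = 0.146341.
d = −0.5·ln(0.707317) − 0.25·ln(0.707318) = −0.5·(-0.346276) − 0.25·(-0.346275) = 0.2597.

0.2597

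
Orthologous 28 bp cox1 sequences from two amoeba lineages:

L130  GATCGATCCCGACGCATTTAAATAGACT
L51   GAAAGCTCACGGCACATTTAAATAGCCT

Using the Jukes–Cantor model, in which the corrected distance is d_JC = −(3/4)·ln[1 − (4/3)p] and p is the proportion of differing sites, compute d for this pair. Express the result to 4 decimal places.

0.3041

Mismatches occur at site 3 (T↔A), site 4 (C↔A), site 6 (A↔C), site 9 (C↔A), site 12 (A↔G), site 14 (G↔A), site 26 (A↔C).
p = 7/28 = 0.250000.
d = −0.75 · ln(1 − (4/3)·0.250000) = −0.75 · ln(0.666667) = −0.75 · (-0.405465) = 0.3041.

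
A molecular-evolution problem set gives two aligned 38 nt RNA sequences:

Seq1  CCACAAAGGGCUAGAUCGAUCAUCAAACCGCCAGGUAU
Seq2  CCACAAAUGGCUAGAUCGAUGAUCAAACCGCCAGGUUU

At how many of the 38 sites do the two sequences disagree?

3

Differing sites — 8:G/U; 21:C/G; 37:A/U.
That gives 3 mismatches out of 38 aligned sites, so the Hamming distance is 3.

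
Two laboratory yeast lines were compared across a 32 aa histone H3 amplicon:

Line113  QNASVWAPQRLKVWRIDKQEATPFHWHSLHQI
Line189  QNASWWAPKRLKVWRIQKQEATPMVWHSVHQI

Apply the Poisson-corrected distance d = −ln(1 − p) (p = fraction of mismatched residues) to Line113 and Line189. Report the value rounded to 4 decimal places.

Mismatches occur at site 5 (V→W), site 9 (Q→K), site 17 (D→Q), site 24 (F→M), site 25 (H→V), site 29 (L→V).
p = 6/32 = 0.187500.
d = −ln(1 − 0.187500) = −ln(0.812500) = 0.2076.

0.2076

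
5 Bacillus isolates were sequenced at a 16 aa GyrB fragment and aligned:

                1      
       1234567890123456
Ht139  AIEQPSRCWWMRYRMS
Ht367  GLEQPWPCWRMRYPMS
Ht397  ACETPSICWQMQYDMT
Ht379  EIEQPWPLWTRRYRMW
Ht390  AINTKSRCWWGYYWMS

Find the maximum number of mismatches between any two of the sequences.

12

Pairwise Hamming distances:
  Ht139 vs Ht367: 6
  Ht139 vs Ht397: 7
  Ht139 vs Ht379: 7
  Ht139 vs Ht390: 6
  Ht367 vs Ht397: 9
  Ht367 vs Ht379: 7
  Ht367 vs Ht390: 11
  Ht397 vs Ht379: 11
  Ht397 vs Ht390: 9
  Ht379 vs Ht390: 12
The largest is 12, between Ht379 and Ht390.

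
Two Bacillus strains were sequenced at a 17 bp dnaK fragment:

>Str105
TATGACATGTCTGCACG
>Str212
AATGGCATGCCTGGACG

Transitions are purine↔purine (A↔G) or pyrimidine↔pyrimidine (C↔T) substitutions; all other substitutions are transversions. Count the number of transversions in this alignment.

2

The sequences differ at positions 1 (T/A, transversion), 5 (A/G, transition), 10 (T/C, transition), 14 (C/G, transversion).
Of the 4 differences, 2 transitions and 2 transversions, so the answer is 2.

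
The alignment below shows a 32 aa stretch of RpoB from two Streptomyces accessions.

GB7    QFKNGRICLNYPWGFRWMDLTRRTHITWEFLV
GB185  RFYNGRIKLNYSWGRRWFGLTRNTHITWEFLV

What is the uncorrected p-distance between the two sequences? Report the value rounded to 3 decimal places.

The sequences differ at positions 1 (Q/R), 3 (K/Y), 8 (C/K), 12 (P/S), 15 (F/R), 18 (M/F), 19 (D/G), 23 (R/N).
There are 8 differences over 32 sites, so p = 8/32 = 0.250.

0.250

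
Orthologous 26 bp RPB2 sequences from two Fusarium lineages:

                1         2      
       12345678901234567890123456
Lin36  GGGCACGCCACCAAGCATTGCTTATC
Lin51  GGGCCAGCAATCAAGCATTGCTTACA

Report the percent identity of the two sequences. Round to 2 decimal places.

76.92%

The sequences differ at positions 5 (A/C), 6 (C/A), 9 (C/A), 11 (C/T), 25 (T/C), 26 (C/A).
20 of the 26 sites match, so the percent identity is 20/26 × 100 = 76.92%.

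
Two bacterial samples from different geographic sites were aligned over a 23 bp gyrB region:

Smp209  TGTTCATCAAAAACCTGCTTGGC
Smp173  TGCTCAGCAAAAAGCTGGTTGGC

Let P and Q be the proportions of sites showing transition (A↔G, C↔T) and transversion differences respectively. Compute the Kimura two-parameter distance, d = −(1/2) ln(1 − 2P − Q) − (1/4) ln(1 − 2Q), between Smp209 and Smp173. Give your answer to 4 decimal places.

0.1981

Differing sites — 3:T/C (Ti); 7:T/G (Tv); 14:C/G (Tv); 18:C/G (Tv).
Of the 4 differences, 1 transition and 3 transversions over 23 sites: P = 1/23 = 0.043478, Q = 3/23 = 0.130435.
d = −0.5·ln(0.782609) − 0.25·ln(0.739130) = −0.5·(-0.245122) − 0.25·(-0.302281) = 0.1981.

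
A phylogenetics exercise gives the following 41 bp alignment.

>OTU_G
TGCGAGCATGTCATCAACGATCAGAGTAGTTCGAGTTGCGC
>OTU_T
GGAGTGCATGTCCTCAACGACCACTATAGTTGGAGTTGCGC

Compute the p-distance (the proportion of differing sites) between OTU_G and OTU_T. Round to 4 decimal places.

0.2195

Differing sites — 1:T/G; 3:C/A; 5:A/T; 13:A/C; 21:T/C; 24:G/C; 25:A/T; 26:G/A; 32:C/G.
There are 9 differences over 41 sites, so p = 9/41 = 0.2195.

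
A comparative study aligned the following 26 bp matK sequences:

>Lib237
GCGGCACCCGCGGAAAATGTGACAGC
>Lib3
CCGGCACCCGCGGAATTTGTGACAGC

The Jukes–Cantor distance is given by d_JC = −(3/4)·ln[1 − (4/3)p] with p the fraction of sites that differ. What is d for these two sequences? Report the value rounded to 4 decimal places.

0.1253

Differing sites — 1:G/C; 16:A/T; 17:A/T.
p = 3/26 = 0.115385.
d = −0.75 · ln(1 − (4/3)·0.115385) = −0.75 · ln(0.846153) = −0.75 · (-0.167055) = 0.1253.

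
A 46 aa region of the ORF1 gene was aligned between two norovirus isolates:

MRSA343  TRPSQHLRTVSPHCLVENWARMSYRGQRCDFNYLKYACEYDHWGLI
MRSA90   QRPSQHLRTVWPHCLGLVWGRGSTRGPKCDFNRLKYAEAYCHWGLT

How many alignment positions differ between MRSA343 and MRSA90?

15

Differing sites — 1:T/Q; 11:S/W; 16:V/G; 17:E/L; 18:N/V; 20:A/G; 22:M/G; 24:Y/T; 27:Q/P; 28:R/K; 33:Y/R; 38:C/E; 39:E/A; 41:D/C; 46:I/T.
That gives 15 mismatches out of 46 aligned sites, so the Hamming distance is 15.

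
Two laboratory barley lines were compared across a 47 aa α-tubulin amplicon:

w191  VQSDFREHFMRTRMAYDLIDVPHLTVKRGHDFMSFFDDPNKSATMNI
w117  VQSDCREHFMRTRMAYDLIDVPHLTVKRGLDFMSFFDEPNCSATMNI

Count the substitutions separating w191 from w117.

The sequences differ at positions 5 (F/C), 30 (H/L), 38 (D/E), 41 (K/C).
That gives 4 mismatches out of 47 aligned sites, so the Hamming distance is 4.

4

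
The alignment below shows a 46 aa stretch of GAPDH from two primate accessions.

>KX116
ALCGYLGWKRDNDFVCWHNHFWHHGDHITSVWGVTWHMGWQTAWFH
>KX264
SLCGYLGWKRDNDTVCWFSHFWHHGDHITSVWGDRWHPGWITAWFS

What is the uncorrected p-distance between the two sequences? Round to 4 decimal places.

The sequences differ at positions 1 (A/S), 14 (F/T), 18 (H/F), 19 (N/S), 34 (V/D), 35 (T/R), 38 (M/P), 41 (Q/I), 46 (H/S).
There are 9 differences over 46 sites, so p = 9/46 = 0.1957.

0.1957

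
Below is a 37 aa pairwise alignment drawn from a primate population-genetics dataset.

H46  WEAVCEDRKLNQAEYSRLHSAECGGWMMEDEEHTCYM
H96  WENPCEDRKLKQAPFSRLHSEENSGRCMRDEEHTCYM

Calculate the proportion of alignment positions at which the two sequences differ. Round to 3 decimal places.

Differing sites — 3:A/N; 4:V/P; 11:N/K; 14:E/P; 15:Y/F; 21:A/E; 23:C/N; 24:G/S; 26:W/R; 27:M/C; 29:E/R.
There are 11 differences over 37 sites, so p = 11/37 = 0.297.

0.297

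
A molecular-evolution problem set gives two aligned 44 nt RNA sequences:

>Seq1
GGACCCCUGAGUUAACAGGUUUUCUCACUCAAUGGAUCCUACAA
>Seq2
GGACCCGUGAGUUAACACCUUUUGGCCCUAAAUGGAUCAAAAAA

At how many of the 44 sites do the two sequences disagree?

The sequences differ at positions 7 (C/G), 18 (G/C), 19 (G/C), 24 (C/G), 25 (U/G), 27 (A/C), 30 (C/A), 39 (C/A), 40 (U/A), 42 (C/A).
That gives 10 mismatches out of 44 aligned sites, so the Hamming distance is 10.

10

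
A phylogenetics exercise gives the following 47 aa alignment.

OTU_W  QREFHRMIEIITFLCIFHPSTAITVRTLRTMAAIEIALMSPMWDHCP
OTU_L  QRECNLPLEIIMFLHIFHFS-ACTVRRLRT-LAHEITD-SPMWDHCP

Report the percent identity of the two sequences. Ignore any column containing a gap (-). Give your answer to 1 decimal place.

68.2%

Excluding the 3 gap columns leaves 44 comparable sites.
Mismatches occur at site 4 (F/C), site 5 (H/N), site 6 (R/L), site 7 (M/P), site 8 (I/L), site 12 (T/M), site 15 (C/H), site 19 (P/F), site 23 (I/C), site 27 (T/R), site 32 (A/L), site 34 (I/H), site 37 (A/T), site 38 (L/D).
30 of the 44 comparable sites match, so the percent identity is 30/44 × 100 = 68.2%.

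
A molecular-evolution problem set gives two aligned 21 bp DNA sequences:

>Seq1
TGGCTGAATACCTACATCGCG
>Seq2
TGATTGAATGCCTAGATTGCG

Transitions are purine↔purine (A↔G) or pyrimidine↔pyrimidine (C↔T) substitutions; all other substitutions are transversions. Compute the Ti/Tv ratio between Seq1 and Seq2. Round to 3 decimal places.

4.000

The sequences differ at positions 3 (G/A, transition), 4 (C/T, transition), 10 (A/G, transition), 15 (C/G, transversion), 18 (C/T, transition).
Of the 5 differences, 4 transitions and 1 transversion, so Ti/Tv = 4/1 = 4.000.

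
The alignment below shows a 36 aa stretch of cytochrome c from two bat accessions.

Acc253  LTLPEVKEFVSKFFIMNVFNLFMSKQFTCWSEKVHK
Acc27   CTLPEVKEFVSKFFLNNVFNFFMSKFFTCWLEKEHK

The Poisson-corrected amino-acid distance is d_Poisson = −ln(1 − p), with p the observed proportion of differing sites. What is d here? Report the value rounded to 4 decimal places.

0.2162

Differing sites — 1:L/C; 15:I/L; 16:M/N; 21:L/F; 26:Q/F; 31:S/L; 34:V/E.
p = 7/36 = 0.194444.
d = −ln(1 − 0.194444) = −ln(0.805556) = 0.2162.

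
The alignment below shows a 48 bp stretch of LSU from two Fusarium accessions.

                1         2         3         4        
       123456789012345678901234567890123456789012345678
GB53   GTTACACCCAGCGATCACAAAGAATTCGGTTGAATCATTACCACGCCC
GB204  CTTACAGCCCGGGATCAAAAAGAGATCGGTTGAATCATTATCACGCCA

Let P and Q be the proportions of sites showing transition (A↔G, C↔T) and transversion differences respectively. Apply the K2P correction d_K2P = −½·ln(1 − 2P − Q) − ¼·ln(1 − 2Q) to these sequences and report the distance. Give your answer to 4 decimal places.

0.2164

Mismatches occur at site 1 (G/C, transversion), site 7 (C/G, transversion), site 10 (A/C, transversion), site 12 (C/G, transversion), site 18 (C/A, transversion), site 24 (A/G, transition), site 25 (T/A, transversion), site 41 (C/T, transition), site 48 (C/A, transversion).
Of the 9 differences, 2 transitions and 7 transversions over 48 sites: P = 2/48 = 0.041667, Q = 7/48 = 0.145833.
d = −0.5·ln(0.770833) − 0.25·ln(0.708334) = −0.5·(-0.260284) − 0.25·(-0.344840) = 0.2164.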